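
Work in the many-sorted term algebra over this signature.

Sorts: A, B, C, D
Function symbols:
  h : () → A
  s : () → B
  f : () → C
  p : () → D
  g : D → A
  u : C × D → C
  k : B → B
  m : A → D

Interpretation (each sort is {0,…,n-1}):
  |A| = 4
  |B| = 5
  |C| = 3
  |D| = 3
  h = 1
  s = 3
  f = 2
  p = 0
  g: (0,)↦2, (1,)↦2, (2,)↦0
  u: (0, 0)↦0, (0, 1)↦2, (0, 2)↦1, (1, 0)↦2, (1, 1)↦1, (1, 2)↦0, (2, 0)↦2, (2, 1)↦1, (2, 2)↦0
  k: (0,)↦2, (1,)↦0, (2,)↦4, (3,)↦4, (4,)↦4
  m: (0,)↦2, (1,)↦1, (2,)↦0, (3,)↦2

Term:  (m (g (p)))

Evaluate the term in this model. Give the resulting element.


value = 0

  p = 0
  (g (p)) = g(0,) = 2
  (m (g (p))) = m(2,) = 0


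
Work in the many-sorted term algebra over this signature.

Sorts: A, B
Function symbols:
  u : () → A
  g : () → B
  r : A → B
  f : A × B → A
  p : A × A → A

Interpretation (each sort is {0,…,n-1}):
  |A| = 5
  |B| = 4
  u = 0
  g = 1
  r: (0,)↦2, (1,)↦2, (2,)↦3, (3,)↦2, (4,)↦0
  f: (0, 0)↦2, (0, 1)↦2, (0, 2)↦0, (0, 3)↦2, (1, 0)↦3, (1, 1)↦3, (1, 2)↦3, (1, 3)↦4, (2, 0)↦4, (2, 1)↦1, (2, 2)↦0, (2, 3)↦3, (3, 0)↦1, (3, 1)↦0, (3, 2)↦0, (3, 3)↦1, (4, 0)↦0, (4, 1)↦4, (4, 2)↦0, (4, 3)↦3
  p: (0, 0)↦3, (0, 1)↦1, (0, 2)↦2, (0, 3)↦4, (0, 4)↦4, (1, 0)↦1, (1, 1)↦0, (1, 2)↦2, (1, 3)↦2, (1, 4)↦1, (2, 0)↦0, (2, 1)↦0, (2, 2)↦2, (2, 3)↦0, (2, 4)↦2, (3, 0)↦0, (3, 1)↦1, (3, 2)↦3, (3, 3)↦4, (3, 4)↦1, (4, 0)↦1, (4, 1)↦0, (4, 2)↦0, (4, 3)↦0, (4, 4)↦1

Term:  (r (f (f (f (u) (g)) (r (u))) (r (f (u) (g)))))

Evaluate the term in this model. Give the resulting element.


  u = 0
  g = 1
  (f (u) (g)) = f(0, 1) = 2
  u = 0
  (r (u)) = r(0,) = 2
  (f (f (u) (g)) (r (u))) = f(2, 2) = 0
  u = 0
  g = 1
  (f (u) (g)) = f(0, 1) = 2
  (r (f (u) (g))) = r(2,) = 3
  (f (f (f (u) (g)) (r (u))) (r (f (u) (g)))) = f(0, 3) = 2
  (r (f (f (f (u) (g)) (r (u))) (r (f (u) (g))))) = r(2,) = 3

value = 3


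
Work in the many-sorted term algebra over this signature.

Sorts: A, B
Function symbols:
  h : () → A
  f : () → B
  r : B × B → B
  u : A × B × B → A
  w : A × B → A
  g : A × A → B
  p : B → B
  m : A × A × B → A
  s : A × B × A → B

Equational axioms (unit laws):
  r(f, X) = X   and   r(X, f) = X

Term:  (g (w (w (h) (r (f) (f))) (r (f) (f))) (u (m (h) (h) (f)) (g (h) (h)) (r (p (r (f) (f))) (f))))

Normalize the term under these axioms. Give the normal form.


1. (g (w (w (h) (r (f) (f))) (r (f) (f))) (u (m (h) (h) (f)) (g (h) (h)) (r (p (r (f) (f))) (f))))  →  (g (w (w (h) (f)) (r (f) (f))) (u (m (h) (h) (f)) (g (h) (h)) (r (p (r (f) (f))) (f))))
2. (g (w (w (h) (f)) (r (f) (f))) (u (m (h) (h) (f)) (g (h) (h)) (r (p (r (f) (f))) (f))))  →  (g (w (w (h) (f)) (f)) (u (m (h) (h) (f)) (g (h) (h)) (r (p (r (f) (f))) (f))))
3. (g (w (w (h) (f)) (f)) (u (m (h) (h) (f)) (g (h) (h)) (r (p (r (f) (f))) (f))))  →  (g (w (w (h) (f)) (f)) (u (m (h) (h) (f)) (g (h) (h)) (p (r (f) (f)))))
4. (g (w (w (h) (f)) (f)) (u (m (h) (h) (f)) (g (h) (h)) (p (r (f) (f)))))  →  (g (w (w (h) (f)) (f)) (u (m (h) (h) (f)) (g (h) (h)) (p (f))))

normal form = (g (w (w (h) (f)) (f)) (u (m (h) (h) (f)) (g (h) (h)) (p (f))))


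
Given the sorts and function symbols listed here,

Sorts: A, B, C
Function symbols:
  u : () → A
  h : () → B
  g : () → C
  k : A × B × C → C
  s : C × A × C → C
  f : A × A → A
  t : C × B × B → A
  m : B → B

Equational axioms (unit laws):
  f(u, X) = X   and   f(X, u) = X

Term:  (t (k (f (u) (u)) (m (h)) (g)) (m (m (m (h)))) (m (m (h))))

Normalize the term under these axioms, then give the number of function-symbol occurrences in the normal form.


1. (t (k (f (u) (u)) (m (h)) (g)) (m (m (m (h)))) (m (m (h))))  →  (t (k (u) (m (h)) (g)) (m (m (m (h)))) (m (m (h))))
normal form: (t (k (u) (m (h)) (g)) (m (m (m (h)))) (m (m (h))))

size = 13


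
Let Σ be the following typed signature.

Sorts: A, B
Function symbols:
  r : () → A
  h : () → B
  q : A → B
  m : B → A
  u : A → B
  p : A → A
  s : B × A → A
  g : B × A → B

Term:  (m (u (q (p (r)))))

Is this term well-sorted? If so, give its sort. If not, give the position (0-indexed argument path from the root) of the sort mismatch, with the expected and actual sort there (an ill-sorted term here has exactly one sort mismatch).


ill-sorted at position [0, 0]: expected A, got B

        (r) : A
      (p (r)) : A
    (q (p (r))) : B
  (u (q (p (r)))) : ✗ arg 0 at [0, 0] has sort B, expected A


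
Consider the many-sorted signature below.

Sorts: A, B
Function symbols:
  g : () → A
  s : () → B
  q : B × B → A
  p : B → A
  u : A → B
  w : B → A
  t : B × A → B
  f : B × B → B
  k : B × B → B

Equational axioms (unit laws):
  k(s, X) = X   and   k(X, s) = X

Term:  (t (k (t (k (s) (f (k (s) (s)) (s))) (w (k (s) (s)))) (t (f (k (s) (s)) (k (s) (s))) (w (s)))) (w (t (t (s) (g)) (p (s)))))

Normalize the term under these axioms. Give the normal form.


1. (t (k (t (k (s) (f (k (s) (s)) (s))) (w (k (s) (s)))) (t (f (k (s) (s)) (k (s) (s))) (w (s)))) (w (t (t (s) (g)) (p (s)))))  →  (t (k (t (f (k (s) (s)) (s)) (w (k (s) (s)))) (t (f (k (s) (s)) (k (s) (s))) (w (s)))) (w (t (t (s) (g)) (p (s)))))
2. (t (k (t (f (k (s) (s)) (s)) (w (k (s) (s)))) (t (f (k (s) (s)) (k (s) (s))) (w (s)))) (w (t (t (s) (g)) (p (s)))))  →  (t (k (t (f (s) (s)) (w (k (s) (s)))) (t (f (k (s) (s)) (k (s) (s))) (w (s)))) (w (t (t (s) (g)) (p (s)))))
3. (t (k (t (f (s) (s)) (w (k (s) (s)))) (t (f (k (s) (s)) (k (s) (s))) (w (s)))) (w (t (t (s) (g)) (p (s)))))  →  (t (k (t (f (s) (s)) (w (s))) (t (f (k (s) (s)) (k (s) (s))) (w (s)))) (w (t (t (s) (g)) (p (s)))))
4. (t (k (t (f (s) (s)) (w (s))) (t (f (k (s) (s)) (k (s) (s))) (w (s)))) (w (t (t (s) (g)) (p (s)))))  →  (t (k (t (f (s) (s)) (w (s))) (t (f (s) (k (s) (s))) (w (s)))) (w (t (t (s) (g)) (p (s)))))
5. (t (k (t (f (s) (s)) (w (s))) (t (f (s) (k (s) (s))) (w (s)))) (w (t (t (s) (g)) (p (s)))))  →  (t (k (t (f (s) (s)) (w (s))) (t (f (s) (s)) (w (s)))) (w (t (t (s) (g)) (p (s)))))

normal form = (t (k (t (f (s) (s)) (w (s))) (t (f (s) (s)) (w (s)))) (w (t (t (s) (g)) (p (s)))))


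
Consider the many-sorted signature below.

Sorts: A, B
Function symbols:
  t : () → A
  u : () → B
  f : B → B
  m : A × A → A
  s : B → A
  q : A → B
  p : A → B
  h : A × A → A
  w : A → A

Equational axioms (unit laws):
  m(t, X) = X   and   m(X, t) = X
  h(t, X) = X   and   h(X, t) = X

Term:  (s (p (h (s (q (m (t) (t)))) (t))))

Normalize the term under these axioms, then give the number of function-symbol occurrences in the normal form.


size = 5

1. (s (p (h (s (q (m (t) (t)))) (t))))  →  (s (p (s (q (m (t) (t))))))
2. (s (p (s (q (m (t) (t))))))  →  (s (p (s (q (t)))))
normal form: (s (p (s (q (t)))))


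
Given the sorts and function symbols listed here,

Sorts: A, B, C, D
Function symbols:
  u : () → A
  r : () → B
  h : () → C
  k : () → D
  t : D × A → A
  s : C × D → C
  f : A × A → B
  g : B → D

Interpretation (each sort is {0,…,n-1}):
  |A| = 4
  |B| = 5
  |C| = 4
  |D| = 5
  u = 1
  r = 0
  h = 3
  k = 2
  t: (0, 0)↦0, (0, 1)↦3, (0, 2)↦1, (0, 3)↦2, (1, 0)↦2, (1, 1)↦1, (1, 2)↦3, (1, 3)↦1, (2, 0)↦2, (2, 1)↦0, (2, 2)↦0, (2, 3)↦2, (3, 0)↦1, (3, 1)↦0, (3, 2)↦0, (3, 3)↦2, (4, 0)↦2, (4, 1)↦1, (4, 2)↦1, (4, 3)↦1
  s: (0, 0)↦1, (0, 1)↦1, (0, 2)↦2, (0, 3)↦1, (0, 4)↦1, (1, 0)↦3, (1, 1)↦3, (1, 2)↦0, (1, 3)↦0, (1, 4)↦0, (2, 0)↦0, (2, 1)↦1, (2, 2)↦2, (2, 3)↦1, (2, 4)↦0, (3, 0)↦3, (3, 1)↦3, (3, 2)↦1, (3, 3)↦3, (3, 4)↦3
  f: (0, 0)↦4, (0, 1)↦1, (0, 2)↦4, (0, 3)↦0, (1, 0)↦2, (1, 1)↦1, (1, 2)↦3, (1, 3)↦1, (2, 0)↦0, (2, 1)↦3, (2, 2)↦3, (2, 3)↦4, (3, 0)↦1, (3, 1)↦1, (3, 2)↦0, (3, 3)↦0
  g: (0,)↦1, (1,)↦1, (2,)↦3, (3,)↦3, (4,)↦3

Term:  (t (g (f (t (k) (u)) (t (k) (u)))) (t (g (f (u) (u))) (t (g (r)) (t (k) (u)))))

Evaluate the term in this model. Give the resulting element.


  k = 2
  u = 1
  (t (k) (u)) = t(2, 1) = 0
  k = 2
  u = 1
  (t (k) (u)) = t(2, 1) = 0
  (f (t (k) (u)) (t (k) (u))) = f(0, 0) = 4
  (g (f (t (k) (u)) (t (k) (u)))) = g(4,) = 3
  u = 1
  u = 1
  (f (u) (u)) = f(1, 1) = 1
  (g (f (u) (u))) = g(1,) = 1
  r = 0
  (g (r)) = g(0,) = 1
  k = 2
  u = 1
  (t (k) (u)) = t(2, 1) = 0
  (t (g (r)) (t (k) (u))) = t(1, 0) = 2
  (t (g (f (u) (u))) (t (g (r)) (t (k) (u)))) = t(1, 2) = 3
  (t (g (f (t (k) (u)) (t (k) (u)))) (t (g (f (u) (u))) (t (g (r)) (t (k) (u))))) = t(3, 3) = 2

value = 2


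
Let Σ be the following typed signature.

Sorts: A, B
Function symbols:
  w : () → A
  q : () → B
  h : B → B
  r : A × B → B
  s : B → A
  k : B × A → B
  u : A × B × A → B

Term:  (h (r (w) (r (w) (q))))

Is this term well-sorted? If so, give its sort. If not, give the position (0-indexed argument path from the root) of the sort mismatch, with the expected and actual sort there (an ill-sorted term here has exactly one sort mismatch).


well-sorted; sort = B

    (w) : A
      (w) : A
      (q) : B
    (r (w) (q)) : B
  (r (w) (r (w) (q))) : B
(h (r (w) (r (w) (q)))) : B


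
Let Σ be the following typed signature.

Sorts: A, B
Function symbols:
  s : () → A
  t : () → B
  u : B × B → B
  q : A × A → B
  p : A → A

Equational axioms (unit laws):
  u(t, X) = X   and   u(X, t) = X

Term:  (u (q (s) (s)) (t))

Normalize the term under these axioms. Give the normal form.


normal form = (q (s) (s))

1. (u (q (s) (s)) (t))  →  (q (s) (s))


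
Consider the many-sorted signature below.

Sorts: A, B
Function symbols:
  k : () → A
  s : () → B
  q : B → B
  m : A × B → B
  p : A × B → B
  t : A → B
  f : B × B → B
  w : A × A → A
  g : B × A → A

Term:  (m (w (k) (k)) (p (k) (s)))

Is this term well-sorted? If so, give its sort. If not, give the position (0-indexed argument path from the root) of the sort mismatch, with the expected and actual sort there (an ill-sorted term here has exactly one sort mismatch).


    (k) : A
    (k) : A
  (w (k) (k)) : A
    (k) : A
    (s) : B
  (p (k) (s)) : B
(m (w (k) (k)) (p (k) (s))) : B

well-sorted; sort = B


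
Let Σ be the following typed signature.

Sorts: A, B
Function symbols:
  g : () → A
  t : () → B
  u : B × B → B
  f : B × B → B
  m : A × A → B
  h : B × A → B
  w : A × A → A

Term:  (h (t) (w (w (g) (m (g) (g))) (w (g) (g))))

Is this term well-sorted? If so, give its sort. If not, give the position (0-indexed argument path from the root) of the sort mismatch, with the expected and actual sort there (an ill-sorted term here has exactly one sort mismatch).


ill-sorted at position [1, 0, 1]: expected A, got B

  (t) : B
      (g) : A
        (g) : A
        (g) : A
      (m (g) (g)) : B
    (w (g) (m (g) (g))) : ✗ arg 1 at [1, 0, 1] has sort B, expected A
      (g) : A
      (g) : A
    (w (g) (g)) : A


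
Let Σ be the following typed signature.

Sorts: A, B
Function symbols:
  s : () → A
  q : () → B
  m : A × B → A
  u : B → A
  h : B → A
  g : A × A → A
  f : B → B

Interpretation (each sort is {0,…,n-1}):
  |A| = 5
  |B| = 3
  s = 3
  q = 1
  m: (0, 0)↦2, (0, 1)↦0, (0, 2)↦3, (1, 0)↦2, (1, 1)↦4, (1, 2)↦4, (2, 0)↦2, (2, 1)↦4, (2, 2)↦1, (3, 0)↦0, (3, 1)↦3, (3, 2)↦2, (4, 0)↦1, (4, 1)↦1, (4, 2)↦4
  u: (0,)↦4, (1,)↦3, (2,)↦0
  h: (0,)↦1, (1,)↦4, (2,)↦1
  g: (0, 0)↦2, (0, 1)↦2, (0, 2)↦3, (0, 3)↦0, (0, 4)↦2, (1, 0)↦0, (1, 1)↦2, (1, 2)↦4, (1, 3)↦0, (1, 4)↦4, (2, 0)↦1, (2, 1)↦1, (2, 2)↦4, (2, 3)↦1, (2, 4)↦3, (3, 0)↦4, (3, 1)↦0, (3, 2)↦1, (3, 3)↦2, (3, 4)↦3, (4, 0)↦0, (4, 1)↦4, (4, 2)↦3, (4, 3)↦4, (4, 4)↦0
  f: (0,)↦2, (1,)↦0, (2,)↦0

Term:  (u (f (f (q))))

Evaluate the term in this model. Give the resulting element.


  q = 1
  (f (q)) = f(1,) = 0
  (f (f (q))) = f(0,) = 2
  (u (f (f (q)))) = u(2,) = 0

value = 0


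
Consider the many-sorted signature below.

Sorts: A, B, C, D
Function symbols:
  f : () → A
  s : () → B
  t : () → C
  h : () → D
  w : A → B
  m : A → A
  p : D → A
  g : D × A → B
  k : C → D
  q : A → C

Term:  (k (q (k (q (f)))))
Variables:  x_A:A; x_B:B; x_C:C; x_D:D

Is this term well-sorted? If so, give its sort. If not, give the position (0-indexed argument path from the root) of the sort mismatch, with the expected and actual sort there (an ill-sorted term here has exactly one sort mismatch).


ill-sorted at position [0, 0]: expected A, got D

        (f) : A
      (q (f)) : C
    (k (q (f))) : D
  (q (k (q (f)))) : ✗ arg 0 at [0, 0] has sort D, expected A


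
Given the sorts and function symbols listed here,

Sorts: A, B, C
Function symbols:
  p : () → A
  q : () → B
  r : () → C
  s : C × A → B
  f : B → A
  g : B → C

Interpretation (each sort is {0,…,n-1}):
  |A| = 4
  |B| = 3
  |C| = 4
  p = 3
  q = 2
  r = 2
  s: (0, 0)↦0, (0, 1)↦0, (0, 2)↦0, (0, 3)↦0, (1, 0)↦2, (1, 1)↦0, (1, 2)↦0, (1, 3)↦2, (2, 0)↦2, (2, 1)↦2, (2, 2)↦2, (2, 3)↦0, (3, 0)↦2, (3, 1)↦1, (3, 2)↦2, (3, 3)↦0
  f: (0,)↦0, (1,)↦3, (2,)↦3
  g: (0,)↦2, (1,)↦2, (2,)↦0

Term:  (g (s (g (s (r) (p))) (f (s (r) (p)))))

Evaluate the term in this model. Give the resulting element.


  r = 2
  p = 3
  (s (r) (p)) = s(2, 3) = 0
  (g (s (r) (p))) = g(0,) = 2
  r = 2
  p = 3
  (s (r) (p)) = s(2, 3) = 0
  (f (s (r) (p))) = f(0,) = 0
  (s (g (s (r) (p))) (f (s (r) (p)))) = s(2, 0) = 2
  (g (s (g (s (r) (p))) (f (s (r) (p))))) = g(2,) = 0

value = 0


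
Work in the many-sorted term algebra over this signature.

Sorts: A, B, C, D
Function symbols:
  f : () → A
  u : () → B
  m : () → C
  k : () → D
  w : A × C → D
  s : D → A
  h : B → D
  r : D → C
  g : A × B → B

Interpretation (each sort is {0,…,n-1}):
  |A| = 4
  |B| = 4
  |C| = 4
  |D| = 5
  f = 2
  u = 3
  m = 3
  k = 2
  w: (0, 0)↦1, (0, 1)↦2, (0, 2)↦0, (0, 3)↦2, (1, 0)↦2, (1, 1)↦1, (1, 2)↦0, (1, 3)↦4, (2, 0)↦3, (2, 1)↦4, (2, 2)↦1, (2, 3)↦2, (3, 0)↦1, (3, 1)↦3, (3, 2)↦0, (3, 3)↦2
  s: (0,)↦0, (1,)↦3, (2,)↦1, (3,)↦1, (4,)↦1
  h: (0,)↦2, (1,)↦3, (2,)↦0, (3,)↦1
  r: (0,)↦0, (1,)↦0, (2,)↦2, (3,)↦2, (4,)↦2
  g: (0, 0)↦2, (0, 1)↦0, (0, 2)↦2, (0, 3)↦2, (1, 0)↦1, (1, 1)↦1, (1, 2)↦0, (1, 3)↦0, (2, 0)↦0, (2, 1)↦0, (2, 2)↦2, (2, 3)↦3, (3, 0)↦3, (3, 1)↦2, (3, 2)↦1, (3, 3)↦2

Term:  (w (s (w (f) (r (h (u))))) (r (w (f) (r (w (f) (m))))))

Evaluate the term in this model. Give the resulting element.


  f = 2
  u = 3
  (h (u)) = h(3,) = 1
  (r (h (u))) = r(1,) = 0
  (w (f) (r (h (u)))) = w(2, 0) = 3
  (s (w (f) (r (h (u))))) = s(3,) = 1
  f = 2
  f = 2
  m = 3
  (w (f) (m)) = w(2, 3) = 2
  (r (w (f) (m))) = r(2,) = 2
  (w (f) (r (w (f) (m)))) = w(2, 2) = 1
  (r (w (f) (r (w (f) (m))))) = r(1,) = 0
  (w (s (w (f) (r (h (u))))) (r (w (f) (r (w (f) (m)))))) = w(1, 0) = 2

value = 2


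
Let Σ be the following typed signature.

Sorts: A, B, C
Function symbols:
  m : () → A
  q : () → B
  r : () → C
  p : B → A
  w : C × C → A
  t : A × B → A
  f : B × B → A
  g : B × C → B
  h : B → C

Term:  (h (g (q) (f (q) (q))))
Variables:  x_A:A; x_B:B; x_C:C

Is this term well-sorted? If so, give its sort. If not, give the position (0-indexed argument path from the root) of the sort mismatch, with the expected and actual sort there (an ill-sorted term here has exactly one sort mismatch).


ill-sorted at position [0, 1]: expected C, got A

    (q) : B
      (q) : B
      (q) : B
    (f (q) (q)) : A
  (g (q) (f (q) (q))) : ✗ arg 1 at [0, 1] has sort A, expected C


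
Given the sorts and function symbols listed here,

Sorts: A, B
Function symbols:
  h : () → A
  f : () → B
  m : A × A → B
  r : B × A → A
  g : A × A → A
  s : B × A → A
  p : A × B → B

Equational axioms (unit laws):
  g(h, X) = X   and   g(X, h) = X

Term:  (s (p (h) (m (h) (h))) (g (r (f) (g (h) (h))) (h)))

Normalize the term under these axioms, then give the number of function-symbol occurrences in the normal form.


size = 9

1. (s (p (h) (m (h) (h))) (g (r (f) (g (h) (h))) (h)))  →  (s (p (h) (m (h) (h))) (r (f) (g (h) (h))))
2. (s (p (h) (m (h) (h))) (r (f) (g (h) (h))))  →  (s (p (h) (m (h) (h))) (r (f) (h)))
normal form: (s (p (h) (m (h) (h))) (r (f) (h)))


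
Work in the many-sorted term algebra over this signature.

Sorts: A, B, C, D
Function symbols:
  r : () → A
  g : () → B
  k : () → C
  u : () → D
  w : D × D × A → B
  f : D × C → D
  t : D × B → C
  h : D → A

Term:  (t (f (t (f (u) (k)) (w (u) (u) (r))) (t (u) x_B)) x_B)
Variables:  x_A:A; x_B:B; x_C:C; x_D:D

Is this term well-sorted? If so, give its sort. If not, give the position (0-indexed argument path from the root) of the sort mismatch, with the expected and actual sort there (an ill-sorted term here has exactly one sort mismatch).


ill-sorted at position [0, 0]: expected D, got C

        (u) : D
        (k) : C
      (f (u) (k)) : D
        (u) : D
        (u) : D
        (r) : A
      (w (u) (u) (r)) : B
    (t (f (u) (k)) (w (u) (u) (r))) : C
      (u) : D
      x_B : B
    (t (u) x_B) : C
  (f (t (f (u) (k)) (w (u) (u) (r))) (t (u) x_B)) : ✗ arg 0 at [0, 0] has sort C, expected D
  x_B : B


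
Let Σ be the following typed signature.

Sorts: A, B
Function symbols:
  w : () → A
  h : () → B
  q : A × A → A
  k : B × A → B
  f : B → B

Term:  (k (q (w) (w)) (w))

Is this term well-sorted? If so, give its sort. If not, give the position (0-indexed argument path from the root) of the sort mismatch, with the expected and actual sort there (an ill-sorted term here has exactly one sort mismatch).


    (w) : A
    (w) : A
  (q (w) (w)) : A
  (w) : A
(k (q (w) (w)) (w)) : ✗ arg 0 at [0] has sort A, expected B

ill-sorted at position [0]: expected B, got A


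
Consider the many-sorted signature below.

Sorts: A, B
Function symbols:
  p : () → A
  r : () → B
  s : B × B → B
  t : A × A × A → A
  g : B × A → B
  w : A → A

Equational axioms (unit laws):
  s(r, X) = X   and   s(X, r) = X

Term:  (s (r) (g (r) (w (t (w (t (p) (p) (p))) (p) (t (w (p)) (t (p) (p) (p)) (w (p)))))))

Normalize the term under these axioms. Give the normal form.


1. (s (r) (g (r) (w (t (w (t (p) (p) (p))) (p) (t (w (p)) (t (p) (p) (p)) (w (p)))))))  →  (g (r) (w (t (w (t (p) (p) (p))) (p) (t (w (p)) (t (p) (p) (p)) (w (p))))))

normal form = (g (r) (w (t (w (t (p) (p) (p))) (p) (t (w (p)) (t (p) (p) (p)) (w (p))))))


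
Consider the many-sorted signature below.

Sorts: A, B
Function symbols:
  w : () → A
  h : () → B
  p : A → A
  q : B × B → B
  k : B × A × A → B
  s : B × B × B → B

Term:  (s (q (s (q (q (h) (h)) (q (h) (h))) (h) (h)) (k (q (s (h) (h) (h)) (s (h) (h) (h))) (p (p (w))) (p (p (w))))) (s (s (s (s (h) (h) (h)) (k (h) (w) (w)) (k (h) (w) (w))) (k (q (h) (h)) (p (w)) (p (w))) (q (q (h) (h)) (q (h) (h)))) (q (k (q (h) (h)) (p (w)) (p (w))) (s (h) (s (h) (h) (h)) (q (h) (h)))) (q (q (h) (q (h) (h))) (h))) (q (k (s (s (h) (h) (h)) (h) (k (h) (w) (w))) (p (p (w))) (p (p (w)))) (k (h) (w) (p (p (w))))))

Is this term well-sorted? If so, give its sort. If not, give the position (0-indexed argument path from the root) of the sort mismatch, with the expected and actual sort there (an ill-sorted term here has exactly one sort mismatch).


well-sorted; sort = B

          (h) : B
          (h) : B
        (q (h) (h)) : B
          (h) : B
          (h) : B
        (q (h) (h)) : B
      (q (q (h) (h)) (q (h) (h))) : B
      (h) : B
      (h) : B
    (s (q (q (h) (h)) (q (h) (h))) (h) (h)) : B
          (h) : B
          (h) : B
          (h) : B
        (s (h) (h) (h)) : B
          (h) : B
          (h) : B
          (h) : B
        (s (h) (h) (h)) : B
      (q (s (h) (h) (h)) (s (h) (h) (h))) : B
          (w) : A
        (p (w)) : A
      (p (p (w))) : A
          (w) : A
        (p (w)) : A
      (p (p (w))) : A
    (k (q (s (h) (h) (h)) (s (h) (h) (h))) (p (p (w))) (p (p (w)))) : B
  (q (s (q (q (h) (h)) (q (h) (h))) (h) (h)) (k (q (s (h) (h) (h)) (s (h) (h) (h))) (p (p (w))) (p (p (w))))) : B
          (h) : B
          (h) : B
          (h) : B
        (s (h) (h) (h)) : B
          (h) : B
          (w) : A
          (w) : A
        (k (h) (w) (w)) : B
          (h) : B
          (w) : A
          (w) : A
        (k (h) (w) (w)) : B
      (s (s (h) (h) (h)) (k (h) (w) (w)) (k (h) (w) (w))) : B
          (h) : B
          (h) : B
        (q (h) (h)) : B
          (w) : A
        (p (w)) : A
          (w) : A
        (p (w)) : A
      (k (q (h) (h)) (p (w)) (p (w))) : B
          (h) : B
          (h) : B
        (q (h) (h)) : B
          (h) : B
          (h) : B
        (q (h) (h)) : B
      (q (q (h) (h)) (q (h) (h))) : B
    (s (s (s (h) (h) (h)) (k (h) (w) (w)) (k (h) (w) (w))) (k (q (h) (h)) (p (w)) (p (w))) (q (q (h) (h)) (q (h) (h)))) : B
          (h) : B
          (h) : B
        (q (h) (h)) : B
          (w) : A
        (p (w)) : A
          (w) : A
        (p (w)) : A
      (k (q (h) (h)) (p (w)) (p (w))) : B
        (h) : B
          (h) : B
          (h) : B
          (h) : B
        (s (h) (h) (h)) : B
          (h) : B
          (h) : B
        (q (h) (h)) : B
      (s (h) (s (h) (h) (h)) (q (h) (h))) : B
    (q (k (q (h) (h)) (p (w)) (p (w))) (s (h) (s (h) (h) (h)) (q (h) (h)))) : B
        (h) : B
          (h) : B
          (h) : B
        (q (h) (h)) : B
      (q (h) (q (h) (h))) : B
      (h) : B
    (q (q (h) (q (h) (h))) (h)) : B
  (s (s (s (s (h) (h) (h)) (k (h) (w) (w)) (k (h) (w) (w))) (k (q (h) (h)) (p (w)) (p (w))) (q (q (h) (h)) (q (h) (h)))) (q (k (q (h) (h)) (p (w)) (p (w))) (s (h) (s (h) (h) (h)) (q (h) (h)))) (q (q (h) (q (h) (h))) (h))) : B
          (h) : B
          (h) : B
          (h) : B
        (s (h) (h) (h)) : B
        (h) : B
          (h) : B
          (w) : A
          (w) : A
        (k (h) (w) (w)) : B
      (s (s (h) (h) (h)) (h) (k (h) (w) (w))) : B
          (w) : A
        (p (w)) : A
      (p (p (w))) : A
          (w) : A
        (p (w)) : A
      (p (p (w))) : A
    (k (s (s (h) (h) (h)) (h) (k (h) (w) (w))) (p (p (w))) (p (p (w)))) : B
      (h) : B
      (w) : A
          (w) : A
        (p (w)) : A
      (p (p (w))) : A
    (k (h) (w) (p (p (w)))) : B
  (q (k (s (s (h) (h) (h)) (h) (k (h) (w) (w))) (p (p (w))) (p (p (w)))) (k (h) (w) (p (p (w))))) : B
(s (q (s (q (q (h) (h)) (q (h) (h))) (h) (h)) (k (q (s (h) (h) (h)) (s (h) (h) (h))) (p (p (w))) (p (p (w))))) (s (s (s (s (h) (h) (h)) (k (h) (w) (w)) (k (h) (w) (w))) (k (q (h) (h)) (p (w)) (p (w))) (q (q (h) (h)) (q (h) (h)))) (q (k (q (h) (h)) (p (w)) (p (w))) (s (h) (s (h) (h) (h)) (q (h) (h)))) (q (q (h) (q (h) (h))) (h))) (q (k (s (s (h) (h) (h)) (h) (k (h) (w) (w))) (p (p (w))) (p (p (w)))) (k (h) (w) (p (p (w)))))) : B


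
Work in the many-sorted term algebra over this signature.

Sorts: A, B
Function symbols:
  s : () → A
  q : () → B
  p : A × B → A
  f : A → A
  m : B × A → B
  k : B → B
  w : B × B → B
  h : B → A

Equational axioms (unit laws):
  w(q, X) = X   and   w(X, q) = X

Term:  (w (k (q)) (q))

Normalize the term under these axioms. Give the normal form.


normal form = (k (q))

1. (w (k (q)) (q))  →  (k (q))


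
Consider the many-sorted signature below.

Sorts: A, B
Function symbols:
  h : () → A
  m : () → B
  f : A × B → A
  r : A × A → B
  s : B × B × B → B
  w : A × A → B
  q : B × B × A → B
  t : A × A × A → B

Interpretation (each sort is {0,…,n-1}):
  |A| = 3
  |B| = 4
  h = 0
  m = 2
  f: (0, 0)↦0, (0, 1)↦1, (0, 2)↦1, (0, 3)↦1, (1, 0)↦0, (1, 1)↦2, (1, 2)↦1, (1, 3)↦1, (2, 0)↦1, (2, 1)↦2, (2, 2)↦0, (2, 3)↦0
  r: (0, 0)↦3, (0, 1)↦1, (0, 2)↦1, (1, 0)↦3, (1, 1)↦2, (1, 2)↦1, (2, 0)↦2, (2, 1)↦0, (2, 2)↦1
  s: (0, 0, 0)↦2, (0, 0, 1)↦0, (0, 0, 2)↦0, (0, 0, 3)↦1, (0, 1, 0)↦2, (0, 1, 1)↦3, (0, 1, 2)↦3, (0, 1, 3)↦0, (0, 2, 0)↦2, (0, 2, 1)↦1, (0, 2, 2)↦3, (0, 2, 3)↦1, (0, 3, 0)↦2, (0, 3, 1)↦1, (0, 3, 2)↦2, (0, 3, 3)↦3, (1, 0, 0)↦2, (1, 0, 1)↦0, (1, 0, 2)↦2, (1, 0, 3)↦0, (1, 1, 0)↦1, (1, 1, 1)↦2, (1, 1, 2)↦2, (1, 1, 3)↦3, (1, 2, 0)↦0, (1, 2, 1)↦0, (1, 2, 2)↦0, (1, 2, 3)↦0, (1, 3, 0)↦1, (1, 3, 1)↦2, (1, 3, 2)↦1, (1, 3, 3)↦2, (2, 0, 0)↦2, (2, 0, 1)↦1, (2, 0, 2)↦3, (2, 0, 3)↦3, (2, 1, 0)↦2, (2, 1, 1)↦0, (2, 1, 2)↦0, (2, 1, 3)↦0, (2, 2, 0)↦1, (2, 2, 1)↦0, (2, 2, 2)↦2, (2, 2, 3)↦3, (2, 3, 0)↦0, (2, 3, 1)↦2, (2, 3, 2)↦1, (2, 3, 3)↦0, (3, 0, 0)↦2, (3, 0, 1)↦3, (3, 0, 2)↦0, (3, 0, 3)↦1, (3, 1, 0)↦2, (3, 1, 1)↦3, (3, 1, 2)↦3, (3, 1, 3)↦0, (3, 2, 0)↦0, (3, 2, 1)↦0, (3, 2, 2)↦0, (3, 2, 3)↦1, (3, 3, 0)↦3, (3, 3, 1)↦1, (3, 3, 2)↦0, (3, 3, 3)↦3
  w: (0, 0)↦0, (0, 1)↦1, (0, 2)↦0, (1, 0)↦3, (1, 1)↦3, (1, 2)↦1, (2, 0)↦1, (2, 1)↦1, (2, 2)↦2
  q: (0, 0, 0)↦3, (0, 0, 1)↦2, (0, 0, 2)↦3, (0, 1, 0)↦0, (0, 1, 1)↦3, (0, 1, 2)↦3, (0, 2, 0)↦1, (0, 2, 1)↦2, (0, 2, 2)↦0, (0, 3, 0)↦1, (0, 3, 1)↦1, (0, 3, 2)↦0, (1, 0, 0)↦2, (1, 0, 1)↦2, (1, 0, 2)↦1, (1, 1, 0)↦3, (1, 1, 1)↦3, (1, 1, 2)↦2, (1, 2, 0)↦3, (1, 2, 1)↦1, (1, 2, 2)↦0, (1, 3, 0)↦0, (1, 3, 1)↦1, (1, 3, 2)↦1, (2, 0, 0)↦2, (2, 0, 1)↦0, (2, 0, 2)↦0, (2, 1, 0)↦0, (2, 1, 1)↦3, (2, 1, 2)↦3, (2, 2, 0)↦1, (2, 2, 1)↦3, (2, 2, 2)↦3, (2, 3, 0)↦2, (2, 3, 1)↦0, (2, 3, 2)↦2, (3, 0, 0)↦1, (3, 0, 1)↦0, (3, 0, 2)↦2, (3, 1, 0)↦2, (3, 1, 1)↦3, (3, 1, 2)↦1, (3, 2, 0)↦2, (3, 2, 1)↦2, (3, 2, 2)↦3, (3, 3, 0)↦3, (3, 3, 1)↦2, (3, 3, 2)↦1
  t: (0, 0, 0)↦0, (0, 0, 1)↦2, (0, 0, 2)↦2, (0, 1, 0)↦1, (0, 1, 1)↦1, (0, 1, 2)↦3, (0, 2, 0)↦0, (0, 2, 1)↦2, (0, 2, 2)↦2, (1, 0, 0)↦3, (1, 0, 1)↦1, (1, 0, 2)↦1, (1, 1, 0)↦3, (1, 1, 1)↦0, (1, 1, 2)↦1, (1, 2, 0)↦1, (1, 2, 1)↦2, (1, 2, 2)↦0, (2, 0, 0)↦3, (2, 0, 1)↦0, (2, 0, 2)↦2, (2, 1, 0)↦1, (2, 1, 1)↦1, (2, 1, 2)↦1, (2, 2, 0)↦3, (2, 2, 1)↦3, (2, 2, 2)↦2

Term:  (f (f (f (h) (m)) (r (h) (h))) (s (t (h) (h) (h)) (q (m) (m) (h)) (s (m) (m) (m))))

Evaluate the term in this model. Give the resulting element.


value = 1

  h = 0
  m = 2
  (f (h) (m)) = f(0, 2) = 1
  h = 0
  h = 0
  (r (h) (h)) = r(0, 0) = 3
  (f (f (h) (m)) (r (h) (h))) = f(1, 3) = 1
  h = 0
  h = 0
  h = 0
  (t (h) (h) (h)) = t(0, 0, 0) = 0
  m = 2
  m = 2
  h = 0
  (q (m) (m) (h)) = q(2, 2, 0) = 1
  m = 2
  m = 2
  m = 2
  (s (m) (m) (m)) = s(2, 2, 2) = 2
  (s (t (h) (h) (h)) (q (m) (m) (h)) (s (m) (m) (m))) = s(0, 1, 2) = 3
  (f (f (f (h) (m)) (r (h) (h))) (s (t (h) (h) (h)) (q (m) (m) (h)) (s (m) (m) (m)))) = f(1, 3) = 1


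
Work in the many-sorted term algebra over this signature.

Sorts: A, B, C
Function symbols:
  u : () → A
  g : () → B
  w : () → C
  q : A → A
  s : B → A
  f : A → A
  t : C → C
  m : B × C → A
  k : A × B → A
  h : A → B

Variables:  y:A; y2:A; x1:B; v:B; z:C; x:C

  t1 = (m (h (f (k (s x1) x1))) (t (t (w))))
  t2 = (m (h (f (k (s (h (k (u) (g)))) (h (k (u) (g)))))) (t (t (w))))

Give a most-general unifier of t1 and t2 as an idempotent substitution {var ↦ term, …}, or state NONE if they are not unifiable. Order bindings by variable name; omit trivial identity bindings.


{x1 ↦ (h (k (u) (g)))}


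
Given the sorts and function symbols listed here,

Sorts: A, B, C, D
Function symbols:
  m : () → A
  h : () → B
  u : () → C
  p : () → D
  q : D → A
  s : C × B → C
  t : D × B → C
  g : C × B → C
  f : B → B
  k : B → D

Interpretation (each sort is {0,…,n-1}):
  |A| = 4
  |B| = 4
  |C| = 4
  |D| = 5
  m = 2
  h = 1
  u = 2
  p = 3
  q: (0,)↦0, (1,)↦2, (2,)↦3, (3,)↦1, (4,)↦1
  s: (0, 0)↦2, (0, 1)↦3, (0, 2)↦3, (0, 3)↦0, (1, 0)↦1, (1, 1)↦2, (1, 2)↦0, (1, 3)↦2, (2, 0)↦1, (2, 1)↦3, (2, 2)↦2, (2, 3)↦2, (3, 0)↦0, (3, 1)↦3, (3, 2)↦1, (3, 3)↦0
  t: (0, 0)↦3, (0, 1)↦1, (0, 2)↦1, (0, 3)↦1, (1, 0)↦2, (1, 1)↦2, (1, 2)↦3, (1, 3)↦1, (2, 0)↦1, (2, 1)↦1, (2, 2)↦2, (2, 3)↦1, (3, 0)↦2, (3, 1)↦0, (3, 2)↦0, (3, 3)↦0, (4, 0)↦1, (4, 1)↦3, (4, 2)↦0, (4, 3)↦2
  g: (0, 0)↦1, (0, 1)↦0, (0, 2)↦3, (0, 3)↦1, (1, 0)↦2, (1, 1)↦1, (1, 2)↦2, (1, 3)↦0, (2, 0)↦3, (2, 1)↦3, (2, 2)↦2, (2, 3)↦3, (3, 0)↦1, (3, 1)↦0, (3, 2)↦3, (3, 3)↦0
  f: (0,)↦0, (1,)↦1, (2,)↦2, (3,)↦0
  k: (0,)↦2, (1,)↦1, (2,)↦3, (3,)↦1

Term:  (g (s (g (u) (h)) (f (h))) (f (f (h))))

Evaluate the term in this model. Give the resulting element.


  u = 2
  h = 1
  (g (u) (h)) = g(2, 1) = 3
  h = 1
  (f (h)) = f(1,) = 1
  (s (g (u) (h)) (f (h))) = s(3, 1) = 3
  h = 1
  (f (h)) = f(1,) = 1
  (f (f (h))) = f(1,) = 1
  (g (s (g (u) (h)) (f (h))) (f (f (h)))) = g(3, 1) = 0

value = 0


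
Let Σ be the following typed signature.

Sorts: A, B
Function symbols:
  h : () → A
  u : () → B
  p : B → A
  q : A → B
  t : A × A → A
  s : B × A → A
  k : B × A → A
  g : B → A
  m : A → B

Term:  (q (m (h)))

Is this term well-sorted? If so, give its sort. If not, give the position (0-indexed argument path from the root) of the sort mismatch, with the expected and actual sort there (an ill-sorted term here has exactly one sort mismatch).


ill-sorted at position [0]: expected A, got B

    (h) : A
  (m (h)) : B
(q (m (h))) : ✗ arg 0 at [0] has sort B, expected A


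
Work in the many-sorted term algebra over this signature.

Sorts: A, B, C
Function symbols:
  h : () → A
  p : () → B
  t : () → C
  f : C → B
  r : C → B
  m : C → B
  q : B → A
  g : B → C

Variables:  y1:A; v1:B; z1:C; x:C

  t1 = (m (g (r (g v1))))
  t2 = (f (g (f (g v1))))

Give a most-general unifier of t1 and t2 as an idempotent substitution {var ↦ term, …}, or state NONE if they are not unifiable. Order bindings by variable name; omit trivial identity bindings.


head clash or occurs-check failure — not unifiable

NONE (not unifiable)


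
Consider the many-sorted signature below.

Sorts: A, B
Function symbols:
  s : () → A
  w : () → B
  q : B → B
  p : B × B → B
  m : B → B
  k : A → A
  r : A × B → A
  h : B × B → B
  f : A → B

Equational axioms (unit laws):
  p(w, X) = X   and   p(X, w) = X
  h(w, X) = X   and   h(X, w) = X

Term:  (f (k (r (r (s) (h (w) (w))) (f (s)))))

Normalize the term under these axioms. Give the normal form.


normal form = (f (k (r (r (s) (w)) (f (s)))))

1. (f (k (r (r (s) (h (w) (w))) (f (s)))))  →  (f (k (r (r (s) (w)) (f (s)))))


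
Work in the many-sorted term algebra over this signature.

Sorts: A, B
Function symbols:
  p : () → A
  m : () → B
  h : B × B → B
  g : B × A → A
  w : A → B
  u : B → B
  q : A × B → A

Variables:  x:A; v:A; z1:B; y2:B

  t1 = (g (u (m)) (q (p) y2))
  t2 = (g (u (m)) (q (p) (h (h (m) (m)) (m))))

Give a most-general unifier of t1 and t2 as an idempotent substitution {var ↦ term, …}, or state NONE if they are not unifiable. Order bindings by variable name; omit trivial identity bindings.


{y2 ↦ (h (h (m) (m)) (m))}


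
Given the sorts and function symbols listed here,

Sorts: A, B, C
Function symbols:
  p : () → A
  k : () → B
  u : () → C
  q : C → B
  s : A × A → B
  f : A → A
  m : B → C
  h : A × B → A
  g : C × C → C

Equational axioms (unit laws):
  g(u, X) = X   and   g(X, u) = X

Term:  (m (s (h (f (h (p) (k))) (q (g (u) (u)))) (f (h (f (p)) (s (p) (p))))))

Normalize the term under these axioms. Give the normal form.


normal form = (m (s (h (f (h (p) (k))) (q (u))) (f (h (f (p)) (s (p) (p))))))

1. (m (s (h (f (h (p) (k))) (q (g (u) (u)))) (f (h (f (p)) (s (p) (p))))))  →  (m (s (h (f (h (p) (k))) (q (u))) (f (h (f (p)) (s (p) (p))))))


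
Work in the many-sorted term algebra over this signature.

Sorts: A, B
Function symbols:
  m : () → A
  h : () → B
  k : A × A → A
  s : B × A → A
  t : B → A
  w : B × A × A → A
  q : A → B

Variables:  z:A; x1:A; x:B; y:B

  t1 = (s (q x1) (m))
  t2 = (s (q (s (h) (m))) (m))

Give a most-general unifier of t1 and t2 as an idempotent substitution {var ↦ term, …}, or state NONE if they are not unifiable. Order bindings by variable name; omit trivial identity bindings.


{x1 ↦ (s (h) (m))}


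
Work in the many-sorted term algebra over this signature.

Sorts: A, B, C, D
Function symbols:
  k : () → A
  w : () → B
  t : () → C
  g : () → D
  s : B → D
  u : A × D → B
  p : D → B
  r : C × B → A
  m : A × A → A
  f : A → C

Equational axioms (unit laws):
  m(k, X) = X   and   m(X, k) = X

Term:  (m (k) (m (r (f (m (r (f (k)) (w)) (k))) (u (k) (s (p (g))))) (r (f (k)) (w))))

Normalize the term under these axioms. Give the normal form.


1. (m (k) (m (r (f (m (r (f (k)) (w)) (k))) (u (k) (s (p (g))))) (r (f (k)) (w))))  →  (m (r (f (m (r (f (k)) (w)) (k))) (u (k) (s (p (g))))) (r (f (k)) (w)))
2. (m (r (f (m (r (f (k)) (w)) (k))) (u (k) (s (p (g))))) (r (f (k)) (w)))  →  (m (r (f (r (f (k)) (w))) (u (k) (s (p (g))))) (r (f (k)) (w)))

normal form = (m (r (f (r (f (k)) (w))) (u (k) (s (p (g))))) (r (f (k)) (w)))


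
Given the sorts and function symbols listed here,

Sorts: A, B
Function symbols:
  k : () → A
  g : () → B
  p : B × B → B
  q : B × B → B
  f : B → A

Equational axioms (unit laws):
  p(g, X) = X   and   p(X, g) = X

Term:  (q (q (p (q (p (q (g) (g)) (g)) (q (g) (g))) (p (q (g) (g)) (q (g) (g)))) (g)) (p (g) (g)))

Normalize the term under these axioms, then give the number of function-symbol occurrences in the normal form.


size = 19

1. (q (q (p (q (p (q (g) (g)) (g)) (q (g) (g))) (p (q (g) (g)) (q (g) (g)))) (g)) (p (g) (g)))  →  (q (q (p (q (q (g) (g)) (q (g) (g))) (p (q (g) (g)) (q (g) (g)))) (g)) (p (g) (g)))
2. (q (q (p (q (q (g) (g)) (q (g) (g))) (p (q (g) (g)) (q (g) (g)))) (g)) (p (g) (g)))  →  (q (q (p (q (q (g) (g)) (q (g) (g))) (p (q (g) (g)) (q (g) (g)))) (g)) (g))
normal form: (q (q (p (q (q (g) (g)) (q (g) (g))) (p (q (g) (g)) (q (g) (g)))) (g)) (g))


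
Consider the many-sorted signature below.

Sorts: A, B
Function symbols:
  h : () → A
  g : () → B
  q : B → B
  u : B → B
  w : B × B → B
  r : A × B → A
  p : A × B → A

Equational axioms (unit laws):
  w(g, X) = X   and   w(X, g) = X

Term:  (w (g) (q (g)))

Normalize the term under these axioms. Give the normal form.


normal form = (q (g))

1. (w (g) (q (g)))  →  (q (g))


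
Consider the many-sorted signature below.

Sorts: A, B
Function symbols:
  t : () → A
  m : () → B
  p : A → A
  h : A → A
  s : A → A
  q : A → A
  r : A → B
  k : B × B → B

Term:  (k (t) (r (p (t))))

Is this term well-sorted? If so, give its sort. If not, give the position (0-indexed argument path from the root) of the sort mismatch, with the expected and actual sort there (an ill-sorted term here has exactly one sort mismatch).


ill-sorted at position [0]: expected B, got A

  (t) : A
      (t) : A
    (p (t)) : A
  (r (p (t))) : B
(k (t) (r (p (t)))) : ✗ arg 0 at [0] has sort A, expected B


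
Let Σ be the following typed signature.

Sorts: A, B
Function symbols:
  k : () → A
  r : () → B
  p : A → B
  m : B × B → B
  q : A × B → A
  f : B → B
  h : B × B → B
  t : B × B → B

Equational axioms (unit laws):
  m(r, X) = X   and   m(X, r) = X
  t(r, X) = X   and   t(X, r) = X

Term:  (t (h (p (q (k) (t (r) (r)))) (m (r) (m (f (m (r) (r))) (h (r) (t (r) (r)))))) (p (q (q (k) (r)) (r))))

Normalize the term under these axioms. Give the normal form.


normal form = (t (h (p (q (k) (r))) (m (f (r)) (h (r) (r)))) (p (q (q (k) (r)) (r))))

1. (t (h (p (q (k) (t (r) (r)))) (m (r) (m (f (m (r) (r))) (h (r) (t (r) (r)))))) (p (q (q (k) (r)) (r))))  →  (t (h (p (q (k) (r))) (m (r) (m (f (m (r) (r))) (h (r) (t (r) (r)))))) (p (q (q (k) (r)) (r))))
2. (t (h (p (q (k) (r))) (m (r) (m (f (m (r) (r))) (h (r) (t (r) (r)))))) (p (q (q (k) (r)) (r))))  →  (t (h (p (q (k) (r))) (m (f (m (r) (r))) (h (r) (t (r) (r))))) (p (q (q (k) (r)) (r))))
3. (t (h (p (q (k) (r))) (m (f (m (r) (r))) (h (r) (t (r) (r))))) (p (q (q (k) (r)) (r))))  →  (t (h (p (q (k) (r))) (m (f (r)) (h (r) (t (r) (r))))) (p (q (q (k) (r)) (r))))
4. (t (h (p (q (k) (r))) (m (f (r)) (h (r) (t (r) (r))))) (p (q (q (k) (r)) (r))))  →  (t (h (p (q (k) (r))) (m (f (r)) (h (r) (r)))) (p (q (q (k) (r)) (r))))


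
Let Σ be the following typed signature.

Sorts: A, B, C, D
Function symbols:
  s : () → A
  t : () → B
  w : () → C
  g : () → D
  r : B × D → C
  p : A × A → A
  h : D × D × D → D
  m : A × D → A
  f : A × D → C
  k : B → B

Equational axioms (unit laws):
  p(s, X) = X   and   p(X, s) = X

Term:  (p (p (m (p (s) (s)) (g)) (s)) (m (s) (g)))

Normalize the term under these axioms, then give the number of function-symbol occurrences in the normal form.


1. (p (p (m (p (s) (s)) (g)) (s)) (m (s) (g)))  →  (p (m (p (s) (s)) (g)) (m (s) (g)))
2. (p (m (p (s) (s)) (g)) (m (s) (g)))  →  (p (m (s) (g)) (m (s) (g)))
normal form: (p (m (s) (g)) (m (s) (g)))

size = 7


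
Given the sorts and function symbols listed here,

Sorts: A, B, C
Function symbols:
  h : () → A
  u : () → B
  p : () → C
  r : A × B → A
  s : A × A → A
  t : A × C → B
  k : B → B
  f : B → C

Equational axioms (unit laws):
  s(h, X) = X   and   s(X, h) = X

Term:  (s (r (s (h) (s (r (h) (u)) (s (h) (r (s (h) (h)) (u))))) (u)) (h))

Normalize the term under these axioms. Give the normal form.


normal form = (r (s (r (h) (u)) (r (h) (u))) (u))

1. (s (r (s (h) (s (r (h) (u)) (s (h) (r (s (h) (h)) (u))))) (u)) (h))  →  (r (s (h) (s (r (h) (u)) (s (h) (r (s (h) (h)) (u))))) (u))
2. (r (s (h) (s (r (h) (u)) (s (h) (r (s (h) (h)) (u))))) (u))  →  (r (s (r (h) (u)) (s (h) (r (s (h) (h)) (u)))) (u))
3. (r (s (r (h) (u)) (s (h) (r (s (h) (h)) (u)))) (u))  →  (r (s (r (h) (u)) (r (s (h) (h)) (u))) (u))
4. (r (s (r (h) (u)) (r (s (h) (h)) (u))) (u))  →  (r (s (r (h) (u)) (r (h) (u))) (u))


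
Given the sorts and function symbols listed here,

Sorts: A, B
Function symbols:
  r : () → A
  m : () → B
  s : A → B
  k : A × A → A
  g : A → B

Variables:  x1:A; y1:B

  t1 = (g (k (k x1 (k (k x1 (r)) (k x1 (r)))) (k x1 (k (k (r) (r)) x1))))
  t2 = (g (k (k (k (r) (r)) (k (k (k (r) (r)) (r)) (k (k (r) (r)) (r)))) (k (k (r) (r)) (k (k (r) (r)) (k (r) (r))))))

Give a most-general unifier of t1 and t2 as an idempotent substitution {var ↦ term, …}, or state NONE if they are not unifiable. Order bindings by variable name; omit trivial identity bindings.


{x1 ↦ (k (r) (r))}


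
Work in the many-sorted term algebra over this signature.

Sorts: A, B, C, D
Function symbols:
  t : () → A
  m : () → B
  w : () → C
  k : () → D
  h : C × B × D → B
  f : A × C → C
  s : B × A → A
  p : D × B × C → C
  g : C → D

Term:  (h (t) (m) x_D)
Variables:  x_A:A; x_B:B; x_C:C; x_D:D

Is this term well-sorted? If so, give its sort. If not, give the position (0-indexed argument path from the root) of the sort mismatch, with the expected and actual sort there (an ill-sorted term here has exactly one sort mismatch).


  (t) : A
  (m) : B
  x_D : D
(h (t) (m) x_D) : ✗ arg 0 at [0] has sort A, expected C

ill-sorted at position [0]: expected C, got A


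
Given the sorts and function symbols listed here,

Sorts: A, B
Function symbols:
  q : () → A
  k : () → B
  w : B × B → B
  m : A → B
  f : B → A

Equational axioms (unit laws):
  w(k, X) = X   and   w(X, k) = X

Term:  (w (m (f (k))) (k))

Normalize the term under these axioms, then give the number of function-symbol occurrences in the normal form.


1. (w (m (f (k))) (k))  →  (m (f (k)))
normal form: (m (f (k)))

size = 3


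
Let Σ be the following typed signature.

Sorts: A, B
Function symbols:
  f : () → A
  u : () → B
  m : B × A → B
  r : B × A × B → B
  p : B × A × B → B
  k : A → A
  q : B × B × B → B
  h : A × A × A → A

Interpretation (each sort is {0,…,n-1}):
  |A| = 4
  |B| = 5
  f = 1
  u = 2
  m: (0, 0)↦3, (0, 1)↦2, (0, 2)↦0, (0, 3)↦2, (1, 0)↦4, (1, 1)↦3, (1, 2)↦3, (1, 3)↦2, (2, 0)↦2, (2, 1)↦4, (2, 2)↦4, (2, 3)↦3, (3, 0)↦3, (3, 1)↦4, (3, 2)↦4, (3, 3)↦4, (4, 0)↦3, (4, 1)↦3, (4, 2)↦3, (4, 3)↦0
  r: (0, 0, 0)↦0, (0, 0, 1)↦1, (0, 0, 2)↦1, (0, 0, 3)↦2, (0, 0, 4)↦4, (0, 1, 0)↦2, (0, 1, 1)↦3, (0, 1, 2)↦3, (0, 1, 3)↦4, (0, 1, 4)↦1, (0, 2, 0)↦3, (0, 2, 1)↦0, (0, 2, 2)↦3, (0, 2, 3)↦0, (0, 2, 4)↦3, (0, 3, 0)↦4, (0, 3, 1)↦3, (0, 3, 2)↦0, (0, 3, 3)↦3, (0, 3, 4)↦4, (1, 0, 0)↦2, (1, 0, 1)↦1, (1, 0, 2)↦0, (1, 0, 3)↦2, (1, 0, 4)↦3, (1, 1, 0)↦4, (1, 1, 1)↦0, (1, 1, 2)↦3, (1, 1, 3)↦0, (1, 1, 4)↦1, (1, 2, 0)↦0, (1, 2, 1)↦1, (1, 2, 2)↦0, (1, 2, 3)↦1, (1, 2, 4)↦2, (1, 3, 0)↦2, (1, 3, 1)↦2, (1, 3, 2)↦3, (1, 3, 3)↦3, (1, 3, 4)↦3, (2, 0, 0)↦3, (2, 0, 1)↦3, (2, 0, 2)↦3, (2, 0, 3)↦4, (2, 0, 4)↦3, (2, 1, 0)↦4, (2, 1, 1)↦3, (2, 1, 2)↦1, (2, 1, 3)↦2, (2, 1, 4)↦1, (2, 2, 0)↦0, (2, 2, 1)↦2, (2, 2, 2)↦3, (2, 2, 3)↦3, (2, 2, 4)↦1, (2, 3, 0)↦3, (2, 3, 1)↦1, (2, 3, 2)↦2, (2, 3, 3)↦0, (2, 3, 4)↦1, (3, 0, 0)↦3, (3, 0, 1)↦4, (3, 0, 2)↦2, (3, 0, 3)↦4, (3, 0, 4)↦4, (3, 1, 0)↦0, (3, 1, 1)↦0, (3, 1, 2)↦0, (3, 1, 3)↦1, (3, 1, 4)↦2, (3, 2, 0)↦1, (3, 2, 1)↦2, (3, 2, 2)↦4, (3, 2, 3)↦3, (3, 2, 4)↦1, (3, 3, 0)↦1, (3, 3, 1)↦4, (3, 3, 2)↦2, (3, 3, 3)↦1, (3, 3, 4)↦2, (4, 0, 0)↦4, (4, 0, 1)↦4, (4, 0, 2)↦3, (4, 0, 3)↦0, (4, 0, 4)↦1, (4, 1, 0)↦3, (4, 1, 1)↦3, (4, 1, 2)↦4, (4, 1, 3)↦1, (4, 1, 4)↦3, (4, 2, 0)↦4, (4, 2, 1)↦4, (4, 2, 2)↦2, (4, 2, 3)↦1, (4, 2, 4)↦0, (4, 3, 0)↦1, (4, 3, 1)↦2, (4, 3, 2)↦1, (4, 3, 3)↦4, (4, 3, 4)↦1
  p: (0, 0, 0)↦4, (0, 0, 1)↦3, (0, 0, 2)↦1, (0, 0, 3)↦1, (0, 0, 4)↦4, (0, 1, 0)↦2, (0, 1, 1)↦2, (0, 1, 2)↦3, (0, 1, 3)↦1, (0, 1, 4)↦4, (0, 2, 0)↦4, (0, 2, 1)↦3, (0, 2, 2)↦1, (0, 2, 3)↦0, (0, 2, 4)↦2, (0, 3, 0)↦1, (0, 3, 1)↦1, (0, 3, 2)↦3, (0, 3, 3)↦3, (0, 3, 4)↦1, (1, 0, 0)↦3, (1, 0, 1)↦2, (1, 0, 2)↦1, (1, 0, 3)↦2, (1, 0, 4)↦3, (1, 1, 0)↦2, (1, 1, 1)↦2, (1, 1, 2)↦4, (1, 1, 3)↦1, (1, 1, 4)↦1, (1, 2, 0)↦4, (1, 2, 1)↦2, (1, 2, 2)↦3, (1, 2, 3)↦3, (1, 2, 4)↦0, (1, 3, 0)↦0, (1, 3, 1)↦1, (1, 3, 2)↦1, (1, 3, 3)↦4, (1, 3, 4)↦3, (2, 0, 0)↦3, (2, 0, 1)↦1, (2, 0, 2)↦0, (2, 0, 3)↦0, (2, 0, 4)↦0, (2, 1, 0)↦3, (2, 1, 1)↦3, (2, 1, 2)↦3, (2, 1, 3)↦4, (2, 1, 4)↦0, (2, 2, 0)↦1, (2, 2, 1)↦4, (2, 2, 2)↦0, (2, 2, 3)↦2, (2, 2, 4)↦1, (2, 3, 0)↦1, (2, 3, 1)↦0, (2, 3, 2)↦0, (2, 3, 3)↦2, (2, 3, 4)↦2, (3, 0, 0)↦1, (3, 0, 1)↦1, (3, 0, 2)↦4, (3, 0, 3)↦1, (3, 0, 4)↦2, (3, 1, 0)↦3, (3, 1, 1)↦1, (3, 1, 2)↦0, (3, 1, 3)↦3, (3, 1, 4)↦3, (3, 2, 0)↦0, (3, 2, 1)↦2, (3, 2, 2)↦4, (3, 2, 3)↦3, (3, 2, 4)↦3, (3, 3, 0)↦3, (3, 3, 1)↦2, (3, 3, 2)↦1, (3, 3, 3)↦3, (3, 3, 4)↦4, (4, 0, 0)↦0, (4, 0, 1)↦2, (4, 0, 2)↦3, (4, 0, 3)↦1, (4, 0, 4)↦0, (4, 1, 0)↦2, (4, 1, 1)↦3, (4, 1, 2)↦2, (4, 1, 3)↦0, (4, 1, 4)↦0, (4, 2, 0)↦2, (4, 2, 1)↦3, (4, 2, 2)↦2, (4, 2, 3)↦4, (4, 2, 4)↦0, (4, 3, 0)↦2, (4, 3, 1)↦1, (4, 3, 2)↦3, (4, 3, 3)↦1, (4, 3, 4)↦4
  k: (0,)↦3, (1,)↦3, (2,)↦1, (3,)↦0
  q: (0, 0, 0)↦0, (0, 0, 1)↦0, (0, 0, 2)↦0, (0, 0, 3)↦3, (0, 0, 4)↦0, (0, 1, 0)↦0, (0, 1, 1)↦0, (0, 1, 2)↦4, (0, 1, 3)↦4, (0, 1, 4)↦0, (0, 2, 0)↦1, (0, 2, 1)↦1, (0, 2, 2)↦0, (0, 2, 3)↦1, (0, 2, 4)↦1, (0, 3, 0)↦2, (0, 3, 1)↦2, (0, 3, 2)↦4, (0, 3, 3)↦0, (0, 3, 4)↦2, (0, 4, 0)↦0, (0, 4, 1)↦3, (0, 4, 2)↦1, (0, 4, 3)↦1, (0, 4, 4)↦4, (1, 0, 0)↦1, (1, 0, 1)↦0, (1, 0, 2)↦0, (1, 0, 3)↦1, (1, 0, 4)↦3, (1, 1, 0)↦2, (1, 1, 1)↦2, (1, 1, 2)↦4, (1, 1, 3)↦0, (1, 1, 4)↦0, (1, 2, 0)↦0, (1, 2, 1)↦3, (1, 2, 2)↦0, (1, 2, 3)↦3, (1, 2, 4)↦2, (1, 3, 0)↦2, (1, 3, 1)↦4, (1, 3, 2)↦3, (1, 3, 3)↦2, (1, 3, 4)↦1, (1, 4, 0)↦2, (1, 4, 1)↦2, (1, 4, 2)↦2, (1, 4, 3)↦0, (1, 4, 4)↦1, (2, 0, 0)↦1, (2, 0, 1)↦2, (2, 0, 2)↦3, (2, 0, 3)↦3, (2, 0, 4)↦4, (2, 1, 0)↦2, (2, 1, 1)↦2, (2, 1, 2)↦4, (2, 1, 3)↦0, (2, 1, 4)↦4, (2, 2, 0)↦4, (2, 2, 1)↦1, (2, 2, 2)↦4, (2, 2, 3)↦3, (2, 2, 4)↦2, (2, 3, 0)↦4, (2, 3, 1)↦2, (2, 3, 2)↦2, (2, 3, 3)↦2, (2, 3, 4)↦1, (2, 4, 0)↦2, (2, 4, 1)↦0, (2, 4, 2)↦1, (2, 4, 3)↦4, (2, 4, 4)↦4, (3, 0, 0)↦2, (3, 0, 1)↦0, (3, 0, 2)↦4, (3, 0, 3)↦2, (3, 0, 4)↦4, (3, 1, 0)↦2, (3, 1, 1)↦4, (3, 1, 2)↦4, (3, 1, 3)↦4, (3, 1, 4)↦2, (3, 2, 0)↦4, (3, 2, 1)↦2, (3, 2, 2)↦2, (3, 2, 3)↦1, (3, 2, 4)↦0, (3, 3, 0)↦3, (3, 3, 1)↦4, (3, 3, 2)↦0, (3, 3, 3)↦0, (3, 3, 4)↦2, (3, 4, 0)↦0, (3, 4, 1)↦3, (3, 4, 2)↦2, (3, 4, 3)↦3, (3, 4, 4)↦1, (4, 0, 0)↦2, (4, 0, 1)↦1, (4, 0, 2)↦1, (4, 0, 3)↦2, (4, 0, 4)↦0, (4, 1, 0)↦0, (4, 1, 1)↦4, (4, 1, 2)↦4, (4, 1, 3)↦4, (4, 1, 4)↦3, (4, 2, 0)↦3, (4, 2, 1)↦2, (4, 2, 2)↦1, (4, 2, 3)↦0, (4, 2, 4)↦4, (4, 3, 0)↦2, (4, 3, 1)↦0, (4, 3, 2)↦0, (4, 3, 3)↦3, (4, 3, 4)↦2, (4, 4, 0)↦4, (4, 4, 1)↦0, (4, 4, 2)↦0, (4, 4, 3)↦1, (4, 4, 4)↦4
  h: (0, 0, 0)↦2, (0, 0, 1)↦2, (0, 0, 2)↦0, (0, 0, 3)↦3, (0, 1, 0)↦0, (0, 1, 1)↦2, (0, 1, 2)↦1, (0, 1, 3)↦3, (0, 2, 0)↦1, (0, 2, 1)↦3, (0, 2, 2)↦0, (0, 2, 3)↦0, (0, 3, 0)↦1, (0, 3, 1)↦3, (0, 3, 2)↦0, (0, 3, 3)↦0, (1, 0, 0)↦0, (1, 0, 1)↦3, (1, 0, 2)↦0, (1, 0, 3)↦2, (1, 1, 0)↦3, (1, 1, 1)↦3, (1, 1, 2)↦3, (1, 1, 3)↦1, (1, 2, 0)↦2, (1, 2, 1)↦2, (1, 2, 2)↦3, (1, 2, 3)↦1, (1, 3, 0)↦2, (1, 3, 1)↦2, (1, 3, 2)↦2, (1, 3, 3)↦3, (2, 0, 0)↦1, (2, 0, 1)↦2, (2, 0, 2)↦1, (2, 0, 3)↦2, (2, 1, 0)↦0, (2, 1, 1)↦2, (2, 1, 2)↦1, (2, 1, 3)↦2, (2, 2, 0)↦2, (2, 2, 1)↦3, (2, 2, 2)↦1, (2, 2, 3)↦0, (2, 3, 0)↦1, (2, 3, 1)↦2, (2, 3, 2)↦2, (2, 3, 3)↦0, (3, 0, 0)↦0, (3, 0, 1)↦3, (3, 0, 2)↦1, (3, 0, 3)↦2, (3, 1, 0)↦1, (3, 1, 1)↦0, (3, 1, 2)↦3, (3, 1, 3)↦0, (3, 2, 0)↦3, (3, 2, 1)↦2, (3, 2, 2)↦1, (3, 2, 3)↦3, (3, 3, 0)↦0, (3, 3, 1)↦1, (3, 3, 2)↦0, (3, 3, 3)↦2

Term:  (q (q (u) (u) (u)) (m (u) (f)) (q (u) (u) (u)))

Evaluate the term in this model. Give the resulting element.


value = 4

  u = 2
  u = 2
  u = 2
  (q (u) (u) (u)) = q(2, 2, 2) = 4
  u = 2
  f = 1
  (m (u) (f)) = m(2, 1) = 4
  u = 2
  u = 2
  u = 2
  (q (u) (u) (u)) = q(2, 2, 2) = 4
  (q (q (u) (u) (u)) (m (u) (f)) (q (u) (u) (u))) = q(4, 4, 4) = 4
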